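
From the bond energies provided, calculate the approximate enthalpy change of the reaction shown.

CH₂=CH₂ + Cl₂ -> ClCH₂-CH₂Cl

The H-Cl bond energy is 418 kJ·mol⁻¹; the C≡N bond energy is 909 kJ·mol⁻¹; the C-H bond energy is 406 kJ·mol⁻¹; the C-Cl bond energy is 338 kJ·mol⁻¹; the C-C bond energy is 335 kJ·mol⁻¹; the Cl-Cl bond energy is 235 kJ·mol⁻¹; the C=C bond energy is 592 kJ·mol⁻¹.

Bonds broken (reactants):
  C-H: 4 × 406 = 1624
  C=C: 1 × 592 = 592
  Cl-Cl: 1 × 235 = 235
  Σ(broken) = 2451 kJ
Bonds formed (products):
  C-C: 1 × 335 = 335
  C-Cl: 2 × 338 = 676
  C-H: 4 × 406 = 1624
  Σ(formed) = 2635 kJ
ΔH = Σ(broken) − Σ(formed) = 2451 − 2635 = −184 kJ

ΔH ≈ −184 kJ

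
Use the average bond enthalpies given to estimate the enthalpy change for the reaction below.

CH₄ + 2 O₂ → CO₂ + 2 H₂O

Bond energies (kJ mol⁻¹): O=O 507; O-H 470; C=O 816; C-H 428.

ΔH ≈ −786 kJ

Bonds broken (reactants):
  C-H: 4 × 428 = 1712
  O=O: 2 × 507 = 1014
  Σ(broken) = 2726 kJ
Bonds formed (products):
  C=O: 2 × 816 = 1632
  O-H: 4 × 470 = 1880
  Σ(formed) = 3512 kJ
ΔH = Σ(broken) − Σ(formed) = 2726 − 3512 = −786 kJ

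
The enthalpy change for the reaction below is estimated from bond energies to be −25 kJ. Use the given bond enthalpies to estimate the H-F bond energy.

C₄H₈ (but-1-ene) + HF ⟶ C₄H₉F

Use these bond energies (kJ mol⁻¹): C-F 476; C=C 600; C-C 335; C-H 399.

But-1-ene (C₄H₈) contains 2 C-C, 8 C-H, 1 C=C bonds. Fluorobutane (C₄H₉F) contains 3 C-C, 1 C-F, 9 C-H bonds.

Let D be the H-F bond energy.
Σ(broken) = 2×335 + 8×399 + 1×600 + 1×D = 4462 + D
Σ(formed) = 3×335 + 1×476 + 9×399 = 5072
ΔH = Σ(broken) − Σ(formed) = (4462 + D) − (5072) = −610 + D
Setting this equal to −25 kJ gives D = 585 kJ/mol.

D(H-F) ≈ 585 kJ/mol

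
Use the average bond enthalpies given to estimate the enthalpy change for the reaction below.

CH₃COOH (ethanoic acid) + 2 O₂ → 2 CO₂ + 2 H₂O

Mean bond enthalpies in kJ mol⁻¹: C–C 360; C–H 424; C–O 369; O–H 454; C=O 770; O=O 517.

Bonds broken (reactants):
  C–C: 1 × 360 = 360
  C–H: 3 × 424 = 1272
  C–O: 1 × 369 = 369
  C=O: 1 × 770 = 770
  O–H: 1 × 454 = 454
  O=O: 2 × 517 = 1034
  Σ(broken) = 4259 kJ
Bonds formed (products):
  C=O: 4 × 770 = 3080
  O–H: 4 × 454 = 1816
  Σ(formed) = 4896 kJ
ΔH = Σ(broken) − Σ(formed) = 4259 − 4896 = −637 kJ

ΔH ≈ −637 kJ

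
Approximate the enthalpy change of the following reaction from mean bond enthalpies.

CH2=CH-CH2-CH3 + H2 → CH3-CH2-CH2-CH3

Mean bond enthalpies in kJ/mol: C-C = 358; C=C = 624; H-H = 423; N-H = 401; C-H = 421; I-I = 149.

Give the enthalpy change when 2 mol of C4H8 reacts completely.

ΔH = −306 kJ

Bonds broken (reactants):
  C-C: 2 × 358 = 716
  C-H: 8 × 421 = 3368
  C=C: 1 × 624 = 624
  H-H: 1 × 423 = 423
  Σ(broken) = 5131 kJ
Bonds formed (products):
  C-C: 3 × 358 = 1074
  C-H: 10 × 421 = 4210
  Σ(formed) = 5284 kJ
ΔH = Σ(broken) − Σ(formed) = 5131 − 5284 = −153 kJ
For 2× the reaction as written: 2 × (−153) = −306 kJ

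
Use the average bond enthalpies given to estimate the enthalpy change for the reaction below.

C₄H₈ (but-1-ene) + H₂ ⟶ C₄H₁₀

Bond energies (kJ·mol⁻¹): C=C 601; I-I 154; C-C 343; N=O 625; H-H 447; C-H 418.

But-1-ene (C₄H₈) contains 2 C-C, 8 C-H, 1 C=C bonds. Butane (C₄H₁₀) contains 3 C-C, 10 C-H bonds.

ΔH ≈ −131 kJ

Bonds broken (reactants):
  C-C: 2 × 343 = 686
  C-H: 8 × 418 = 3344
  C=C: 1 × 601 = 601
  H-H: 1 × 447 = 447
  Σ(broken) = 5078 kJ
Bonds formed (products):
  C-C: 3 × 343 = 1029
  C-H: 10 × 418 = 4180
  Σ(formed) = 5209 kJ
ΔH = Σ(broken) − Σ(formed) = 5078 − 5209 = −131 kJ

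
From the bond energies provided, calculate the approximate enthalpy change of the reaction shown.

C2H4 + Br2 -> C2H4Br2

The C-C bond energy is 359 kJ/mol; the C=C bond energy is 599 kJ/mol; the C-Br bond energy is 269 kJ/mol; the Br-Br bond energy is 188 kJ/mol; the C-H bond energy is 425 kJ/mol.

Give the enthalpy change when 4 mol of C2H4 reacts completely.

Bonds broken (reactants):
  Br-Br: 1 × 188 = 188
  C-H: 4 × 425 = 1700
  C=C: 1 × 599 = 599
  Σ(broken) = 2487 kJ
Bonds formed (products):
  C-Br: 2 × 269 = 538
  C-C: 1 × 359 = 359
  C-H: 4 × 425 = 1700
  Σ(formed) = 2597 kJ
ΔH = Σ(broken) − Σ(formed) = 2487 − 2597 = −110 kJ
For 4× the reaction as written: 4 × (−110) = −440 kJ

ΔH = −440 kJ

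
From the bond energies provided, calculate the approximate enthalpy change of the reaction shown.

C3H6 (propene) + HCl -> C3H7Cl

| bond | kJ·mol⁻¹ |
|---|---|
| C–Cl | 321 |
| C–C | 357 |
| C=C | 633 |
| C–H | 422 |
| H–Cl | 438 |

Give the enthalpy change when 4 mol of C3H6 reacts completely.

ΔH = −116 kJ

Bonds broken (reactants):
  C–C: 1 × 357 = 357
  C–H: 6 × 422 = 2532
  C=C: 1 × 633 = 633
  H–Cl: 1 × 438 = 438
  Σ(broken) = 3960 kJ
Bonds formed (products):
  C–C: 2 × 357 = 714
  C–Cl: 1 × 321 = 321
  C–H: 7 × 422 = 2954
  Σ(formed) = 3989 kJ
ΔH = Σ(broken) − Σ(formed) = 3960 − 3989 = −29 kJ
For 4× the reaction as written: 4 × (−29) = −116 kJ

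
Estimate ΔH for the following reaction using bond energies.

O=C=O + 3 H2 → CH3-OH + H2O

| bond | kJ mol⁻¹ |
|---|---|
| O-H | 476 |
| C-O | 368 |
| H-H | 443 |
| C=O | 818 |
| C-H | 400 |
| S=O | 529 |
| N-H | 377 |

ΔH ≈ −31 kJ

Bonds broken (reactants):
  C=O: 2 × 818 = 1636
  H-H: 3 × 443 = 1329
  Σ(broken) = 2965 kJ
Bonds formed (products):
  C-H: 3 × 400 = 1200
  C-O: 1 × 368 = 368
  O-H: 3 × 476 = 1428
  Σ(formed) = 2996 kJ
ΔH = Σ(broken) − Σ(formed) = 2965 − 2996 = −31 kJ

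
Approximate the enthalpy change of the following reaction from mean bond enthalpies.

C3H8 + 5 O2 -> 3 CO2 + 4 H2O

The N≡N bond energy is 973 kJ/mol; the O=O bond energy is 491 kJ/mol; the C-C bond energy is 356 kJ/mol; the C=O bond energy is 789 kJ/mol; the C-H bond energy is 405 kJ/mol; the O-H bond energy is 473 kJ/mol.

ΔH ≈ −2111 kJ

Bonds broken (reactants):
  C-C: 2 × 356 = 712
  C-H: 8 × 405 = 3240
  O=O: 5 × 491 = 2455
  Σ(broken) = 6407 kJ
Bonds formed (products):
  C=O: 6 × 789 = 4734
  O-H: 8 × 473 = 3784
  Σ(formed) = 8518 kJ
ΔH = Σ(broken) − Σ(formed) = 6407 − 8518 = −2111 kJ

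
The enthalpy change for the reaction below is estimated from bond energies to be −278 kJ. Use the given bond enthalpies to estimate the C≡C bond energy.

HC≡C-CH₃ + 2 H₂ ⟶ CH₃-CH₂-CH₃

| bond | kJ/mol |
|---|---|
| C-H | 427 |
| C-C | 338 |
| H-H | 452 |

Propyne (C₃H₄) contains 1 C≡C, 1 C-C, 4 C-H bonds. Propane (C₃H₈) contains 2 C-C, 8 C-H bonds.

Let D be the C≡C bond energy.
Σ(broken) = 1×D + 1×338 + 4×427 + 2×452 = 2950 + D
Σ(formed) = 2×338 + 8×427 = 4092
ΔH = Σ(broken) − Σ(formed) = (2950 + D) − (4092) = −1142 + D
Setting this equal to −278 kJ gives D = 864 kJ/mol.

D(C≡C) ≈ 864 kJ/mol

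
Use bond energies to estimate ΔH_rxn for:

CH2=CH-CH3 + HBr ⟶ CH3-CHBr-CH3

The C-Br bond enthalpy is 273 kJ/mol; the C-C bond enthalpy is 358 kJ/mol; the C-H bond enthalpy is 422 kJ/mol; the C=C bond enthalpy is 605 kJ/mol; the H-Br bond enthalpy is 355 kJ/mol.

ΔH ≈ −93 kJ

Bonds broken (reactants):
  C-C: 1 × 358 = 358
  C-H: 6 × 422 = 2532
  C=C: 1 × 605 = 605
  H-Br: 1 × 355 = 355
  Σ(broken) = 3850 kJ
Bonds formed (products):
  C-Br: 1 × 273 = 273
  C-C: 2 × 358 = 716
  C-H: 7 × 422 = 2954
  Σ(formed) = 3943 kJ
ΔH = Σ(broken) − Σ(formed) = 3850 − 3943 = −93 kJ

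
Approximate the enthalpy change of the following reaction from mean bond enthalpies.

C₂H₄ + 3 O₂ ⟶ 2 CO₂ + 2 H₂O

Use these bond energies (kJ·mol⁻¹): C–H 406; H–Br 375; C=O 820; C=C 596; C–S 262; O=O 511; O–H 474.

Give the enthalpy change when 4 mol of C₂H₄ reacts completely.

Bonds broken (reactants):
  C–H: 4 × 406 = 1624
  C=C: 1 × 596 = 596
  O=O: 3 × 511 = 1533
  Σ(broken) = 3753 kJ
Bonds formed (products):
  C=O: 4 × 820 = 3280
  O–H: 4 × 474 = 1896
  Σ(formed) = 5176 kJ
ΔH = Σ(broken) − Σ(formed) = 3753 − 5176 = −1423 kJ
For 4× the reaction as written: 4 × (−1423) = −5692 kJ

ΔH = −5692 kJ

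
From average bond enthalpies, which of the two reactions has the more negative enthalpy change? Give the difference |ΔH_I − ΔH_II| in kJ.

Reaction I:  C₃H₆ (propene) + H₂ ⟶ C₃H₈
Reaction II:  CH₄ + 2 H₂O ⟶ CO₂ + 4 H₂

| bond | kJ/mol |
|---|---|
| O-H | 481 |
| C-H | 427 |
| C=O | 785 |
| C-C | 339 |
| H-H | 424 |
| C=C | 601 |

Reaction I:
  Bonds broken (reactants):
    C-C: 1 × 339 = 339
    C-H: 6 × 427 = 2562
    C=C: 1 × 601 = 601
    H-H: 1 × 424 = 424
    Σ(broken) = 3926 kJ
  Bonds formed (products):
    C-C: 2 × 339 = 678
    C-H: 8 × 427 = 3416
    Σ(formed) = 4094 kJ
  ΔH_I = 3926 − 4094 = −168 kJ
Reaction II:
  Bonds broken (reactants):
    C-H: 4 × 427 = 1708
    O-H: 4 × 481 = 1924
    Σ(broken) = 3632 kJ
  Bonds formed (products):
    C=O: 2 × 785 = 1570
    H-H: 4 × 424 = 1696
    Σ(formed) = 3266 kJ
  ΔH_II = 3632 − 3266 = +366 kJ
ΔH_I − ΔH_II = −534 kJ, so reaction I has the more negative ΔH; |ΔH_I − ΔH_II| = 534 kJ.

Reaction I, by 534 kJ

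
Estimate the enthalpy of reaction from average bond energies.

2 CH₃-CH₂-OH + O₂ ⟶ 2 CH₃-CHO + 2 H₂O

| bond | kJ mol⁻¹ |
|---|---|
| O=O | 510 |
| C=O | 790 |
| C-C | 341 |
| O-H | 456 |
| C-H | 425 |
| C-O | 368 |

ΔH ≈ −396 kJ

Bonds broken (reactants):
  C-C: 2 × 341 = 682
  C-H: 10 × 425 = 4250
  C-O: 2 × 368 = 736
  O-H: 2 × 456 = 912
  O=O: 1 × 510 = 510
  Σ(broken) = 7090 kJ
Bonds formed (products):
  C-C: 2 × 341 = 682
  C-H: 8 × 425 = 3400
  C=O: 2 × 790 = 1580
  O-H: 4 × 456 = 1824
  Σ(formed) = 7486 kJ
ΔH = Σ(broken) − Σ(formed) = 7090 − 7486 = −396 kJ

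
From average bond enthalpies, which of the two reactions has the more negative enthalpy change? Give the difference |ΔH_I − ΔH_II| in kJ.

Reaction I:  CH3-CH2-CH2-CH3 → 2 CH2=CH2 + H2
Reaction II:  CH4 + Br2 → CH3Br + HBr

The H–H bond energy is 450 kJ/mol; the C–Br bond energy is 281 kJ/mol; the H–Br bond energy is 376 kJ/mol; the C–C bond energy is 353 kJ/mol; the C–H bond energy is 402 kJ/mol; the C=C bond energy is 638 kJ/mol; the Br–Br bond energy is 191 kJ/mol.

Reaction II, by 201 kJ

Reaction I:
  Bonds broken (reactants):
    C–C: 3 × 353 = 1059
    C–H: 10 × 402 = 4020
    Σ(broken) = 5079 kJ
  Bonds formed (products):
    C–H: 8 × 402 = 3216
    C=C: 2 × 638 = 1276
    H–H: 1 × 450 = 450
    Σ(formed) = 4942 kJ
  ΔH_I = 5079 − 4942 = +137 kJ
Reaction II:
  Bonds broken (reactants):
    Br–Br: 1 × 191 = 191
    C–H: 4 × 402 = 1608
    Σ(broken) = 1799 kJ
  Bonds formed (products):
    C–Br: 1 × 281 = 281
    C–H: 3 × 402 = 1206
    H–Br: 1 × 376 = 376
    Σ(formed) = 1863 kJ
  ΔH_II = 1799 − 1863 = −64 kJ
ΔH_I − ΔH_II = +201 kJ, so reaction II has the more negative ΔH; |ΔH_I − ΔH_II| = 201 kJ.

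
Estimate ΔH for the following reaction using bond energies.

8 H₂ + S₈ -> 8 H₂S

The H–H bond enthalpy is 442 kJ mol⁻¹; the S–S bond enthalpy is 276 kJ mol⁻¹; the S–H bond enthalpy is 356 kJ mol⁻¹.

ΔH ≈ +48 kJ

Bonds broken (reactants):
  H–H: 8 × 442 = 3536
  S–S: 8 × 276 = 2208
  Σ(broken) = 5744 kJ
Bonds formed (products):
  S–H: 16 × 356 = 5696
  Σ(formed) = 5696 kJ
ΔH = Σ(broken) − Σ(formed) = 5744 − 5696 = +48 kJ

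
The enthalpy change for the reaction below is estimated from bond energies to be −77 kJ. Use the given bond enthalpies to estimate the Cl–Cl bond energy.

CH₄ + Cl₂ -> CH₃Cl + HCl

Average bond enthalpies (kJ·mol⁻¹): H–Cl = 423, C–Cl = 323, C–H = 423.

D(Cl–Cl) ≈ 246 kJ/mol

Let D be the Cl–Cl bond energy.
Σ(broken) = 4×423 + 1×D = 1692 + D
Σ(formed) = 1×323 + 3×423 + 1×423 = 2015
ΔH = Σ(broken) − Σ(formed) = (1692 + D) − (2015) = −323 + D
Setting this equal to −77 kJ gives D = 246 kJ/mol.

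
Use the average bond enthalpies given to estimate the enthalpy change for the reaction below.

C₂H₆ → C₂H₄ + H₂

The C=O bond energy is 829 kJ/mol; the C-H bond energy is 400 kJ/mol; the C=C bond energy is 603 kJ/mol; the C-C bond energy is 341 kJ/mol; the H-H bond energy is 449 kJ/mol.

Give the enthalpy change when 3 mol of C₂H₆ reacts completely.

ΔH = +267 kJ

Bonds broken (reactants):
  C-C: 1 × 341 = 341
  C-H: 6 × 400 = 2400
  Σ(broken) = 2741 kJ
Bonds formed (products):
  C-H: 4 × 400 = 1600
  C=C: 1 × 603 = 603
  H-H: 1 × 449 = 449
  Σ(formed) = 2652 kJ
ΔH = Σ(broken) − Σ(formed) = 2741 − 2652 = +89 kJ
For 3× the reaction as written: 3 × (+89) = +267 kJ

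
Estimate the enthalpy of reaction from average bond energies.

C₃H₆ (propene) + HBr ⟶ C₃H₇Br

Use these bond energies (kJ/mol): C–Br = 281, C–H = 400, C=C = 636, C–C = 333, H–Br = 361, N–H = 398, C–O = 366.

Bonds broken (reactants):
  C–C: 1 × 333 = 333
  C–H: 6 × 400 = 2400
  C=C: 1 × 636 = 636
  H–Br: 1 × 361 = 361
  Σ(broken) = 3730 kJ
Bonds formed (products):
  C–Br: 1 × 281 = 281
  C–C: 2 × 333 = 666
  C–H: 7 × 400 = 2800
  Σ(formed) = 3747 kJ
ΔH = Σ(broken) − Σ(formed) = 3730 − 3747 = −17 kJ

ΔH ≈ −17 kJ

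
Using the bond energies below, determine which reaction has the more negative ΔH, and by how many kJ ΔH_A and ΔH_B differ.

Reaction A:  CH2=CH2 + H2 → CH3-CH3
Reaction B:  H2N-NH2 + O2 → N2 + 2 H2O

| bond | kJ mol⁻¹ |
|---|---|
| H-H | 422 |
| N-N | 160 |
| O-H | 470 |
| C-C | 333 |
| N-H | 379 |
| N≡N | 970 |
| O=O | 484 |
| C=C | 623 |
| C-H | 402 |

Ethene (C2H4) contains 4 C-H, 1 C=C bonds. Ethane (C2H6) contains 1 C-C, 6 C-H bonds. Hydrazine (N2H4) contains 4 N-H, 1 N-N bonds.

Reaction A:
  Bonds broken (reactants):
    C-H: 4 × 402 = 1608
    C=C: 1 × 623 = 623
    H-H: 1 × 422 = 422
    Σ(broken) = 2653 kJ
  Bonds formed (products):
    C-C: 1 × 333 = 333
    C-H: 6 × 402 = 2412
    Σ(formed) = 2745 kJ
  ΔH_A = 2653 − 2745 = −92 kJ
Reaction B:
  Bonds broken (reactants):
    N-H: 4 × 379 = 1516
    N-N: 1 × 160 = 160
    O=O: 1 × 484 = 484
    Σ(broken) = 2160 kJ
  Bonds formed (products):
    N≡N: 1 × 970 = 970
    O-H: 4 × 470 = 1880
    Σ(formed) = 2850 kJ
  ΔH_B = 2160 − 2850 = −690 kJ
ΔH_A − ΔH_B = +598 kJ, so reaction B has the more negative ΔH; |ΔH_A − ΔH_B| = 598 kJ.

Reaction B, by 598 kJ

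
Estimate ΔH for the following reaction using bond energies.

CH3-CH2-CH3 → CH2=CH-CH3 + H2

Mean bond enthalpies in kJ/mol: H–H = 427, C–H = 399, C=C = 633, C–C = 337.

Bonds broken (reactants):
  C–C: 2 × 337 = 674
  C–H: 8 × 399 = 3192
  Σ(broken) = 3866 kJ
Bonds formed (products):
  C–C: 1 × 337 = 337
  C–H: 6 × 399 = 2394
  C=C: 1 × 633 = 633
  H–H: 1 × 427 = 427
  Σ(formed) = 3791 kJ
ΔH = Σ(broken) − Σ(formed) = 3866 − 3791 = +75 kJ

ΔH ≈ +75 kJ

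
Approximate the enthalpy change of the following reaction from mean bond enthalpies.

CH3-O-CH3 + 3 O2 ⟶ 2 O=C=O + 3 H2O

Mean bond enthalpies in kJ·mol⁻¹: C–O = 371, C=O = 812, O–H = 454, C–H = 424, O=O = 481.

ΔH ≈ −1243 kJ

Bonds broken (reactants):
  C–H: 6 × 424 = 2544
  C–O: 2 × 371 = 742
  O=O: 3 × 481 = 1443
  Σ(broken) = 4729 kJ
Bonds formed (products):
  C=O: 4 × 812 = 3248
  O–H: 6 × 454 = 2724
  Σ(formed) = 5972 kJ
ΔH = Σ(broken) − Σ(formed) = 4729 − 5972 = −1243 kJ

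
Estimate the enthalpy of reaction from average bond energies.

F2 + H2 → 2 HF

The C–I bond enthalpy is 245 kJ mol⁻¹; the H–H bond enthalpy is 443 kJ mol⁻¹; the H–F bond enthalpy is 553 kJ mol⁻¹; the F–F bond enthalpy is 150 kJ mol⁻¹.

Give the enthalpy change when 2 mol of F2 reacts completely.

ΔH = −1026 kJ

Bonds broken (reactants):
  F–F: 1 × 150 = 150
  H–H: 1 × 443 = 443
  Σ(broken) = 593 kJ
Bonds formed (products):
  H–F: 2 × 553 = 1106
  Σ(formed) = 1106 kJ
ΔH = Σ(broken) − Σ(formed) = 593 − 1106 = −513 kJ
For 2× the reaction as written: 2 × (−513) = −1026 kJ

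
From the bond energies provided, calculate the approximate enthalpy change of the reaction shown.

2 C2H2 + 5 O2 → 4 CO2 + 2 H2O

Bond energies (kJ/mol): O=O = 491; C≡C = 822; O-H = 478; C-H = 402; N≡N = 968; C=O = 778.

Bonds broken (reactants):
  C≡C: 2 × 822 = 1644
  C-H: 4 × 402 = 1608
  O=O: 5 × 491 = 2455
  Σ(broken) = 5707 kJ
Bonds formed (products):
  C=O: 8 × 778 = 6224
  O-H: 4 × 478 = 1912
  Σ(formed) = 8136 kJ
ΔH = Σ(broken) − Σ(formed) = 5707 − 8136 = −2429 kJ

ΔH ≈ −2429 kJ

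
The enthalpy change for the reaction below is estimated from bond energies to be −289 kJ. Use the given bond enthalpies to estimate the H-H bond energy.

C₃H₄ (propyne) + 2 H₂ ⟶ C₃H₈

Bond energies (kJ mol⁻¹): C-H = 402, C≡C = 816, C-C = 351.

Let D be the H-H bond energy.
Σ(broken) = 1×816 + 1×351 + 4×402 + 2×D = 2775 + 2D
Σ(formed) = 2×351 + 8×402 = 3918
ΔH = Σ(broken) − Σ(formed) = (2775 + 2D) − (3918) = −1143 + 2D
Setting this equal to −289 kJ gives 2D = 854, so D = 427 kJ/mol.

D(H-H) ≈ 427 kJ/mol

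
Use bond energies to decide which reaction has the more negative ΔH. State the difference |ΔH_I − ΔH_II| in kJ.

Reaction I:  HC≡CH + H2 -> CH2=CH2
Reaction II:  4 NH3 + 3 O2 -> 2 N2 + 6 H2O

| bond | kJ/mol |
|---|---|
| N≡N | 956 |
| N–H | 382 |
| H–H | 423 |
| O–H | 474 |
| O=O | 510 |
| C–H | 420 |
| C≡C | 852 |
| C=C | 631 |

Reaction I:
  Bonds broken (reactants):
    C≡C: 1 × 852 = 852
    C–H: 2 × 420 = 840
    H–H: 1 × 423 = 423
    Σ(broken) = 2115 kJ
  Bonds formed (products):
    C–H: 4 × 420 = 1680
    C=C: 1 × 631 = 631
    Σ(formed) = 2311 kJ
  ΔH_I = 2115 − 2311 = −196 kJ
Reaction II:
  Bonds broken (reactants):
    N–H: 12 × 382 = 4584
    O=O: 3 × 510 = 1530
    Σ(broken) = 6114 kJ
  Bonds formed (products):
    N≡N: 2 × 956 = 1912
    O–H: 12 × 474 = 5688
    Σ(formed) = 7600 kJ
  ΔH_II = 6114 − 7600 = −1486 kJ
ΔH_I − ΔH_II = +1290 kJ, so reaction II has the more negative ΔH; |ΔH_I − ΔH_II| = 1290 kJ.

Reaction II, by 1290 kJ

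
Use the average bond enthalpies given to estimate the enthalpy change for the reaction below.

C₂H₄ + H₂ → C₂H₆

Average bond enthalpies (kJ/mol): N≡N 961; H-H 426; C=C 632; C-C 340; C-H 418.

ΔH ≈ −118 kJ

Bonds broken (reactants):
  C-H: 4 × 418 = 1672
  C=C: 1 × 632 = 632
  H-H: 1 × 426 = 426
  Σ(broken) = 2730 kJ
Bonds formed (products):
  C-C: 1 × 340 = 340
  C-H: 6 × 418 = 2508
  Σ(formed) = 2848 kJ
ΔH = Σ(broken) − Σ(formed) = 2730 − 2848 = −118 kJ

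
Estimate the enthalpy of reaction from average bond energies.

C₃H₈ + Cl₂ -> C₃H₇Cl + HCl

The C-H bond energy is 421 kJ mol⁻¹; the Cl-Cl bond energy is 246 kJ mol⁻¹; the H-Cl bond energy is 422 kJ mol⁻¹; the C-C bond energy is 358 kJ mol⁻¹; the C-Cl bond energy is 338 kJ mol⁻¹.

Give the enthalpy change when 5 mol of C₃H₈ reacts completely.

ΔH = −465 kJ

Bonds broken (reactants):
  C-C: 2 × 358 = 716
  C-H: 8 × 421 = 3368
  Cl-Cl: 1 × 246 = 246
  Σ(broken) = 4330 kJ
Bonds formed (products):
  C-C: 2 × 358 = 716
  C-Cl: 1 × 338 = 338
  C-H: 7 × 421 = 2947
  H-Cl: 1 × 422 = 422
  Σ(formed) = 4423 kJ
ΔH = Σ(broken) − Σ(formed) = 4330 − 4423 = −93 kJ
For 5× the reaction as written: 5 × (−93) = −465 kJ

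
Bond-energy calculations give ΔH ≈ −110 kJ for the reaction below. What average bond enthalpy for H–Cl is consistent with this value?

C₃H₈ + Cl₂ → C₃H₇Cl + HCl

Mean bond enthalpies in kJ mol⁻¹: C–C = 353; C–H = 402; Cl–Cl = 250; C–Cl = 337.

D(H–Cl) ≈ 425 kJ/mol

Let D be the H–Cl bond energy.
Σ(broken) = 2×353 + 8×402 + 1×250 = 4172
Σ(formed) = 2×353 + 1×337 + 7×402 + 1×D = 3857 + D
ΔH = Σ(broken) − Σ(formed) = (4172) − (3857 + D) = +315 − D
Setting this equal to −110 kJ gives D = 425 kJ/mol.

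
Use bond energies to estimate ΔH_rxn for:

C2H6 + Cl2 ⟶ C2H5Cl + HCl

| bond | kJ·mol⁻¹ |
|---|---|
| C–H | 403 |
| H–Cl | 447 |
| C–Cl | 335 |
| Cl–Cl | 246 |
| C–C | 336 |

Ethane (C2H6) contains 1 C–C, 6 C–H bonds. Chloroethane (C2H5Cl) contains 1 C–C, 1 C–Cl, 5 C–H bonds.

ΔH ≈ −133 kJ

Bonds broken (reactants):
  C–C: 1 × 336 = 336
  C–H: 6 × 403 = 2418
  Cl–Cl: 1 × 246 = 246
  Σ(broken) = 3000 kJ
Bonds formed (products):
  C–C: 1 × 336 = 336
  C–Cl: 1 × 335 = 335
  C–H: 5 × 403 = 2015
  H–Cl: 1 × 447 = 447
  Σ(formed) = 3133 kJ
ΔH = Σ(broken) − Σ(formed) = 3000 − 3133 = −133 kJ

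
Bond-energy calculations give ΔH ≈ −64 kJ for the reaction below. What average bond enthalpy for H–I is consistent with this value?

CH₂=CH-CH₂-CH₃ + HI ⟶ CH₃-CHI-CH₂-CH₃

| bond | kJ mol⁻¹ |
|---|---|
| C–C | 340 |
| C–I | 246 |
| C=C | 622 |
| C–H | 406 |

Let D be the H–I bond energy.
Σ(broken) = 2×340 + 8×406 + 1×622 + 1×D = 4550 + D
Σ(formed) = 3×340 + 9×406 + 1×246 = 4920
ΔH = Σ(broken) − Σ(formed) = (4550 + D) − (4920) = −370 + D
Setting this equal to −64 kJ gives D = 306 kJ/mol.

D(H–I) ≈ 306 kJ/mol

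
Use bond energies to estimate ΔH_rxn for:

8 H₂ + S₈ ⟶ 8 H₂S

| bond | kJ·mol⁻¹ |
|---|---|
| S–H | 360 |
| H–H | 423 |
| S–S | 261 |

Bonds broken (reactants):
  H–H: 8 × 423 = 3384
  S–S: 8 × 261 = 2088
  Σ(broken) = 5472 kJ
Bonds formed (products):
  S–H: 16 × 360 = 5760
  Σ(formed) = 5760 kJ
ΔH = Σ(broken) − Σ(formed) = 5472 − 5760 = −288 kJ

ΔH ≈ −288 kJ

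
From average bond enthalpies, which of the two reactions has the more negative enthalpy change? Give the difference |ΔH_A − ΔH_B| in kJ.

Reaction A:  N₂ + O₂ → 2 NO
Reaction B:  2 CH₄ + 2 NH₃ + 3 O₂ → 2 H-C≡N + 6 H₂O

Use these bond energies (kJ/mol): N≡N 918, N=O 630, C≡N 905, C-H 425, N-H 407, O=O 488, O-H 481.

Reaction B, by 1272 kJ

Reaction A:
  Bonds broken (reactants):
    N≡N: 1 × 918 = 918
    O=O: 1 × 488 = 488
    Σ(broken) = 1406 kJ
  Bonds formed (products):
    N=O: 2 × 630 = 1260
    Σ(formed) = 1260 kJ
  ΔH_A = 1406 − 1260 = +146 kJ
Reaction B:
  Bonds broken (reactants):
    C-H: 8 × 425 = 3400
    N-H: 6 × 407 = 2442
    O=O: 3 × 488 = 1464
    Σ(broken) = 7306 kJ
  Bonds formed (products):
    C≡N: 2 × 905 = 1810
    C-H: 2 × 425 = 850
    O-H: 12 × 481 = 5772
    Σ(formed) = 8432 kJ
  ΔH_B = 7306 − 8432 = −1126 kJ
ΔH_A − ΔH_B = +1272 kJ, so reaction B has the more negative ΔH; |ΔH_A − ΔH_B| = 1272 kJ.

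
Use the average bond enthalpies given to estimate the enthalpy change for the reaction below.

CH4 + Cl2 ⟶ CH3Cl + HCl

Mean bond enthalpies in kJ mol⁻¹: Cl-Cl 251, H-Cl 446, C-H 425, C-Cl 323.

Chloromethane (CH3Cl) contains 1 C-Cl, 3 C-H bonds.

ΔH ≈ −93 kJ

Bonds broken (reactants):
  C-H: 4 × 425 = 1700
  Cl-Cl: 1 × 251 = 251
  Σ(broken) = 1951 kJ
Bonds formed (products):
  C-Cl: 1 × 323 = 323
  C-H: 3 × 425 = 1275
  H-Cl: 1 × 446 = 446
  Σ(formed) = 2044 kJ
ΔH = Σ(broken) − Σ(formed) = 1951 − 2044 = −93 kJ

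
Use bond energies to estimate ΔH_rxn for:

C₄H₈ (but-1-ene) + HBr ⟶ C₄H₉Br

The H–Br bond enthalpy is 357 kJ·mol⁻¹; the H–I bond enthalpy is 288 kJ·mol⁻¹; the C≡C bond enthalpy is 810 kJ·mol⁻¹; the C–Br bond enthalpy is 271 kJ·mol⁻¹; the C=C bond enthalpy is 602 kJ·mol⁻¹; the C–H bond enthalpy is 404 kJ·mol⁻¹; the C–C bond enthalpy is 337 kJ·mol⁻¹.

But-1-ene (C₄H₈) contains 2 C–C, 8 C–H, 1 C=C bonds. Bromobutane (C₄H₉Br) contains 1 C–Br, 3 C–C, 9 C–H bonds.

Bonds broken (reactants):
  C–C: 2 × 337 = 674
  C–H: 8 × 404 = 3232
  C=C: 1 × 602 = 602
  H–Br: 1 × 357 = 357
  Σ(broken) = 4865 kJ
Bonds formed (products):
  C–Br: 1 × 271 = 271
  C–C: 3 × 337 = 1011
  C–H: 9 × 404 = 3636
  Σ(formed) = 4918 kJ
ΔH = Σ(broken) − Σ(formed) = 4865 − 4918 = −53 kJ

ΔH ≈ −53 kJ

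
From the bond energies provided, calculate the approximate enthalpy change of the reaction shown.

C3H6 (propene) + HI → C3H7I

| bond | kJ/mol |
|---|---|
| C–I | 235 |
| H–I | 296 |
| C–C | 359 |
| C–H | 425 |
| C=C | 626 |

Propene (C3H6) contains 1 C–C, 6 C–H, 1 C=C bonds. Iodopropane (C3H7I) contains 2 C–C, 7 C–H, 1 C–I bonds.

ΔH ≈ −97 kJ

Bonds broken (reactants):
  C–C: 1 × 359 = 359
  C–H: 6 × 425 = 2550
  C=C: 1 × 626 = 626
  H–I: 1 × 296 = 296
  Σ(broken) = 3831 kJ
Bonds formed (products):
  C–C: 2 × 359 = 718
  C–H: 7 × 425 = 2975
  C–I: 1 × 235 = 235
  Σ(formed) = 3928 kJ
ΔH = Σ(broken) − Σ(formed) = 3831 − 3928 = −97 kJ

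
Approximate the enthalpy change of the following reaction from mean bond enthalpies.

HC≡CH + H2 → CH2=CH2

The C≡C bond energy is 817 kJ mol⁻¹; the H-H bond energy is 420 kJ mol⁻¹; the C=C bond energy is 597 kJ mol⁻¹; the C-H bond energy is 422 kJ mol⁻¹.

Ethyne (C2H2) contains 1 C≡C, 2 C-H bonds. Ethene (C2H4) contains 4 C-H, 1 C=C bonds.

ΔH ≈ −204 kJ

Bonds broken (reactants):
  C≡C: 1 × 817 = 817
  C-H: 2 × 422 = 844
  H-H: 1 × 420 = 420
  Σ(broken) = 2081 kJ
Bonds formed (products):
  C-H: 4 × 422 = 1688
  C=C: 1 × 597 = 597
  Σ(formed) = 2285 kJ
ΔH = Σ(broken) − Σ(formed) = 2081 − 2285 = −204 kJ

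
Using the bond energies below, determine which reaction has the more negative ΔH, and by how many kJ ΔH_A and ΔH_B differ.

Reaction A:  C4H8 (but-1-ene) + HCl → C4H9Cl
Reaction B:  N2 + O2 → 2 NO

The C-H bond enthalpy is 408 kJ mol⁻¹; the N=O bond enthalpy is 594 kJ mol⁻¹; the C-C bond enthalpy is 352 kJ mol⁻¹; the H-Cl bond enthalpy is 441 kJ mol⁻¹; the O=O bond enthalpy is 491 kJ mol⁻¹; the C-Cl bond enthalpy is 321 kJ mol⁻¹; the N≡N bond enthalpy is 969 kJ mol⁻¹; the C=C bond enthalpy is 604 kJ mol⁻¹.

Reaction A, by 308 kJ

Reaction A:
  Bonds broken (reactants):
    C-C: 2 × 352 = 704
    C-H: 8 × 408 = 3264
    C=C: 1 × 604 = 604
    H-Cl: 1 × 441 = 441
    Σ(broken) = 5013 kJ
  Bonds formed (products):
    C-C: 3 × 352 = 1056
    C-Cl: 1 × 321 = 321
    C-H: 9 × 408 = 3672
    Σ(formed) = 5049 kJ
  ΔH_A = 5013 − 5049 = −36 kJ
Reaction B:
  Bonds broken (reactants):
    N≡N: 1 × 969 = 969
    O=O: 1 × 491 = 491
    Σ(broken) = 1460 kJ
  Bonds formed (products):
    N=O: 2 × 594 = 1188
    Σ(formed) = 1188 kJ
  ΔH_B = 1460 − 1188 = +272 kJ
ΔH_A − ΔH_B = −308 kJ, so reaction A has the more negative ΔH; |ΔH_A − ΔH_B| = 308 kJ.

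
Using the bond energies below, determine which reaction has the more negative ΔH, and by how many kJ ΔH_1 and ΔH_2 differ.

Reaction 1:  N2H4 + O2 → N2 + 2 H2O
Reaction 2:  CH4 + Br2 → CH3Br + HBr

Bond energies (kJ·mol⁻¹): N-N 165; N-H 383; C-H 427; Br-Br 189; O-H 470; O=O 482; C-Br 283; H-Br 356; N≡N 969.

Reaction 1:
  Bonds broken (reactants):
    N-H: 4 × 383 = 1532
    N-N: 1 × 165 = 165
    O=O: 1 × 482 = 482
    Σ(broken) = 2179 kJ
  Bonds formed (products):
    N≡N: 1 × 969 = 969
    O-H: 4 × 470 = 1880
    Σ(formed) = 2849 kJ
  ΔH_1 = 2179 − 2849 = −670 kJ
Reaction 2:
  Bonds broken (reactants):
    Br-Br: 1 × 189 = 189
    C-H: 4 × 427 = 1708
    Σ(broken) = 1897 kJ
  Bonds formed (products):
    C-Br: 1 × 283 = 283
    C-H: 3 × 427 = 1281
    H-Br: 1 × 356 = 356
    Σ(formed) = 1920 kJ
  ΔH_2 = 1897 − 1920 = −23 kJ
ΔH_1 − ΔH_2 = −647 kJ, so reaction 1 has the more negative ΔH; |ΔH_1 − ΔH_2| = 647 kJ.

Reaction 1, by 647 kJ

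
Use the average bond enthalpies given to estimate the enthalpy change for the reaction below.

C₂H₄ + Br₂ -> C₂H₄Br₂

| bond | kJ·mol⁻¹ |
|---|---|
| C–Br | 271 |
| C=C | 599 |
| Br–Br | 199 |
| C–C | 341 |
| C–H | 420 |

Bonds broken (reactants):
  Br–Br: 1 × 199 = 199
  C–H: 4 × 420 = 1680
  C=C: 1 × 599 = 599
  Σ(broken) = 2478 kJ
Bonds formed (products):
  C–Br: 2 × 271 = 542
  C–C: 1 × 341 = 341
  C–H: 4 × 420 = 1680
  Σ(formed) = 2563 kJ
ΔH = Σ(broken) − Σ(formed) = 2478 − 2563 = −85 kJ

ΔH ≈ −85 kJ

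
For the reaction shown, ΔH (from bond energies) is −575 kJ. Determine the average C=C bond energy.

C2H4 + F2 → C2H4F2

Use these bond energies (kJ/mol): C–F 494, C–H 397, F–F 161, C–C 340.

D(C=C) ≈ 592 kJ/mol

Let D be the C=C bond energy.
Σ(broken) = 4×397 + 1×D + 1×161 = 1749 + D
Σ(formed) = 1×340 + 2×494 + 4×397 = 2916
ΔH = Σ(broken) − Σ(formed) = (1749 + D) − (2916) = −1167 + D
Setting this equal to −575 kJ gives D = 592 kJ/mol.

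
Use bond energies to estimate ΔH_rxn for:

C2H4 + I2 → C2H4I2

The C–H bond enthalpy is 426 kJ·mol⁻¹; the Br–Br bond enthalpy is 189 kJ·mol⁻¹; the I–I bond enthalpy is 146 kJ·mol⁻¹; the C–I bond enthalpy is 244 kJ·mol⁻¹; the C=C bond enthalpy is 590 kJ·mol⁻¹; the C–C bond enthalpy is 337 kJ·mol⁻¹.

ΔH ≈ −89 kJ

Bonds broken (reactants):
  C–H: 4 × 426 = 1704
  C=C: 1 × 590 = 590
  I–I: 1 × 146 = 146
  Σ(broken) = 2440 kJ
Bonds formed (products):
  C–C: 1 × 337 = 337
  C–H: 4 × 426 = 1704
  C–I: 2 × 244 = 488
  Σ(formed) = 2529 kJ
ΔH = Σ(broken) − Σ(formed) = 2440 − 2529 = −89 kJ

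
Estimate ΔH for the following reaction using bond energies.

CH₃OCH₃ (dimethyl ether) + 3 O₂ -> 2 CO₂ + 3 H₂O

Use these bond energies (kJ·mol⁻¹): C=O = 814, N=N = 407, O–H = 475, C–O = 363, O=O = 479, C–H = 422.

ΔH ≈ −1411 kJ

Bonds broken (reactants):
  C–H: 6 × 422 = 2532
  C–O: 2 × 363 = 726
  O=O: 3 × 479 = 1437
  Σ(broken) = 4695 kJ
Bonds formed (products):
  C=O: 4 × 814 = 3256
  O–H: 6 × 475 = 2850
  Σ(formed) = 6106 kJ
ΔH = Σ(broken) − Σ(formed) = 4695 − 6106 = −1411 kJ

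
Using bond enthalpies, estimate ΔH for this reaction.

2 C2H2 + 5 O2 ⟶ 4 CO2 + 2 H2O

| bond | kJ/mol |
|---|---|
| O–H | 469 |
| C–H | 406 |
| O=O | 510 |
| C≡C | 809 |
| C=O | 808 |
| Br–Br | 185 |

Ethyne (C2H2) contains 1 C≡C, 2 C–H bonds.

Bonds broken (reactants):
  C≡C: 2 × 809 = 1618
  C–H: 4 × 406 = 1624
  O=O: 5 × 510 = 2550
  Σ(broken) = 5792 kJ
Bonds formed (products):
  C=O: 8 × 808 = 6464
  O–H: 4 × 469 = 1876
  Σ(formed) = 8340 kJ
ΔH = Σ(broken) − Σ(formed) = 5792 − 8340 = −2548 kJ

ΔH ≈ −2548 kJ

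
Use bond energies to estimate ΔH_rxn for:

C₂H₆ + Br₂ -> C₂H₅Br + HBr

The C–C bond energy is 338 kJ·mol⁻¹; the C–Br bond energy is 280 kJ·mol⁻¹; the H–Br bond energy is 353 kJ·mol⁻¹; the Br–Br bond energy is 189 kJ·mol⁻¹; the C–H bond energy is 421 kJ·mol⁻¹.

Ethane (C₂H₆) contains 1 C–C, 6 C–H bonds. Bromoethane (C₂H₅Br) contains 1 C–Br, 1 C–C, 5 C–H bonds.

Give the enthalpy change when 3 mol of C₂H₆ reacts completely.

Bonds broken (reactants):
  Br–Br: 1 × 189 = 189
  C–C: 1 × 338 = 338
  C–H: 6 × 421 = 2526
  Σ(broken) = 3053 kJ
Bonds formed (products):
  C–Br: 1 × 280 = 280
  C–C: 1 × 338 = 338
  C–H: 5 × 421 = 2105
  H–Br: 1 × 353 = 353
  Σ(formed) = 3076 kJ
ΔH = Σ(broken) − Σ(formed) = 3053 − 3076 = −23 kJ
For 3× the reaction as written: 3 × (−23) = −69 kJ

ΔH = −69 kJ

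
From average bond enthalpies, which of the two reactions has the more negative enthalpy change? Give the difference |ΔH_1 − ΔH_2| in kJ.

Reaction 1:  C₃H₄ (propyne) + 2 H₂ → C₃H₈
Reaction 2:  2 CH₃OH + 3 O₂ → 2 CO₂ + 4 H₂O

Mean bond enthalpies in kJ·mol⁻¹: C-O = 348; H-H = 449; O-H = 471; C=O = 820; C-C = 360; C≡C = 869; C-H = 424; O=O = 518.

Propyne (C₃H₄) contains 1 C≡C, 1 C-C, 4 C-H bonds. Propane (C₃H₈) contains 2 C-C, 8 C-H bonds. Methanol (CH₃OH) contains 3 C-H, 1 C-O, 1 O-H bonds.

Reaction 1:
  Bonds broken (reactants):
    C≡C: 1 × 869 = 869
    C-C: 1 × 360 = 360
    C-H: 4 × 424 = 1696
    H-H: 2 × 449 = 898
    Σ(broken) = 3823 kJ
  Bonds formed (products):
    C-C: 2 × 360 = 720
    C-H: 8 × 424 = 3392
    Σ(formed) = 4112 kJ
  ΔH_1 = 3823 − 4112 = −289 kJ
Reaction 2:
  Bonds broken (reactants):
    C-H: 6 × 424 = 2544
    C-O: 2 × 348 = 696
    O-H: 2 × 471 = 942
    O=O: 3 × 518 = 1554
    Σ(broken) = 5736 kJ
  Bonds formed (products):
    C=O: 4 × 820 = 3280
    O-H: 8 × 471 = 3768
    Σ(formed) = 7048 kJ
  ΔH_2 = 5736 − 7048 = −1312 kJ
ΔH_1 − ΔH_2 = +1023 kJ, so reaction 2 has the more negative ΔH; |ΔH_1 − ΔH_2| = 1023 kJ.

Reaction 2, by 1023 kJ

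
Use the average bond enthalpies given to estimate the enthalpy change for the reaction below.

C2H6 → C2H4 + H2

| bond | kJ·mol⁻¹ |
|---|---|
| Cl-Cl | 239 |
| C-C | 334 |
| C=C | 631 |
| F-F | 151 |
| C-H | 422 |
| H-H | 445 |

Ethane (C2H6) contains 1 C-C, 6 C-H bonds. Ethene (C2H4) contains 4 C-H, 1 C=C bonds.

Bonds broken (reactants):
  C-C: 1 × 334 = 334
  C-H: 6 × 422 = 2532
  Σ(broken) = 2866 kJ
Bonds formed (products):
  C-H: 4 × 422 = 1688
  C=C: 1 × 631 = 631
  H-H: 1 × 445 = 445
  Σ(formed) = 2764 kJ
ΔH = Σ(broken) − Σ(formed) = 2866 − 2764 = +102 kJ

ΔH ≈ +102 kJ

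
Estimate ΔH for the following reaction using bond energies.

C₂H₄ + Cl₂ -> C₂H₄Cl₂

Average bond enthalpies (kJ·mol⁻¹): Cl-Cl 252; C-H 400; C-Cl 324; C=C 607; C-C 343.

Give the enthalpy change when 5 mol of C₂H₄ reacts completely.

ΔH = −660 kJ

Bonds broken (reactants):
  C-H: 4 × 400 = 1600
  C=C: 1 × 607 = 607
  Cl-Cl: 1 × 252 = 252
  Σ(broken) = 2459 kJ
Bonds formed (products):
  C-C: 1 × 343 = 343
  C-Cl: 2 × 324 = 648
  C-H: 4 × 400 = 1600
  Σ(formed) = 2591 kJ
ΔH = Σ(broken) − Σ(formed) = 2459 − 2591 = −132 kJ
For 5× the reaction as written: 5 × (−132) = −660 kJ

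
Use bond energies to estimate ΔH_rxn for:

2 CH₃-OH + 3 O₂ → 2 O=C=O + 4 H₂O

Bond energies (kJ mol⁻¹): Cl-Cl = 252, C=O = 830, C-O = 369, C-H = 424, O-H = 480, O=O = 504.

Bonds broken (reactants):
  C-H: 6 × 424 = 2544
  C-O: 2 × 369 = 738
  O-H: 2 × 480 = 960
  O=O: 3 × 504 = 1512
  Σ(broken) = 5754 kJ
Bonds formed (products):
  C=O: 4 × 830 = 3320
  O-H: 8 × 480 = 3840
  Σ(formed) = 7160 kJ
ΔH = Σ(broken) − Σ(formed) = 5754 − 7160 = −1406 kJ

ΔH ≈ −1406 kJ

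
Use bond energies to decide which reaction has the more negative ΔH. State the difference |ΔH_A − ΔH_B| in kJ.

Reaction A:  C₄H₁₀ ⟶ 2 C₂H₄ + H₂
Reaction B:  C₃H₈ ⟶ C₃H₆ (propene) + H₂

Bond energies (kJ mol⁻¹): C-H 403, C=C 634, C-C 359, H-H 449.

Reaction B, by 84 kJ

Reaction A:
  Bonds broken (reactants):
    C-C: 3 × 359 = 1077
    C-H: 10 × 403 = 4030
    Σ(broken) = 5107 kJ
  Bonds formed (products):
    C-H: 8 × 403 = 3224
    C=C: 2 × 634 = 1268
    H-H: 1 × 449 = 449
    Σ(formed) = 4941 kJ
  ΔH_A = 5107 − 4941 = +166 kJ
Reaction B:
  Bonds broken (reactants):
    C-C: 2 × 359 = 718
    C-H: 8 × 403 = 3224
    Σ(broken) = 3942 kJ
  Bonds formed (products):
    C-C: 1 × 359 = 359
    C-H: 6 × 403 = 2418
    C=C: 1 × 634 = 634
    H-H: 1 × 449 = 449
    Σ(formed) = 3860 kJ
  ΔH_B = 3942 − 3860 = +82 kJ
ΔH_A − ΔH_B = +84 kJ, so reaction B has the more negative ΔH; |ΔH_A − ΔH_B| = 84 kJ.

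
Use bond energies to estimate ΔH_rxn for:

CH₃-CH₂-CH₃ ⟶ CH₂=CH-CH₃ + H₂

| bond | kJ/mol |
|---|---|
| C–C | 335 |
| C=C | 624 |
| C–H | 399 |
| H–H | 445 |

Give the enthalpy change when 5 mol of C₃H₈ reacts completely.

Bonds broken (reactants):
  C–C: 2 × 335 = 670
  C–H: 8 × 399 = 3192
  Σ(broken) = 3862 kJ
Bonds formed (products):
  C–C: 1 × 335 = 335
  C–H: 6 × 399 = 2394
  C=C: 1 × 624 = 624
  H–H: 1 × 445 = 445
  Σ(formed) = 3798 kJ
ΔH = Σ(broken) − Σ(formed) = 3862 − 3798 = +64 kJ
For 5× the reaction as written: 5 × (+64) = +320 kJ

ΔH = +320 kJ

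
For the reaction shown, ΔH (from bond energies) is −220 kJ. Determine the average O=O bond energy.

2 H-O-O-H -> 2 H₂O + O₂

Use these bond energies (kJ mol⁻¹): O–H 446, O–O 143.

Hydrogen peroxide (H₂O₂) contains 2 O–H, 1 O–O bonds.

Let D be the O=O bond energy.
Σ(broken) = 4×446 + 2×143 = 2070
Σ(formed) = 4×446 + 1×D = 1784 + D
ΔH = Σ(broken) − Σ(formed) = (2070) − (1784 + D) = +286 − D
Setting this equal to −220 kJ gives D = 506 kJ/mol.

D(O=O) ≈ 506 kJ/mol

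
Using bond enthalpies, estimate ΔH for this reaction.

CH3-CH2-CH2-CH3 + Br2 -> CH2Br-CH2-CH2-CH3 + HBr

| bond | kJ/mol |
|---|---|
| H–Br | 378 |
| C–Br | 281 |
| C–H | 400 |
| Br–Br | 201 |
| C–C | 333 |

ΔH ≈ −58 kJ

Bonds broken (reactants):
  Br–Br: 1 × 201 = 201
  C–C: 3 × 333 = 999
  C–H: 10 × 400 = 4000
  Σ(broken) = 5200 kJ
Bonds formed (products):
  C–Br: 1 × 281 = 281
  C–C: 3 × 333 = 999
  C–H: 9 × 400 = 3600
  H–Br: 1 × 378 = 378
  Σ(formed) = 5258 kJ
ΔH = Σ(broken) − Σ(formed) = 5200 − 5258 = −58 kJ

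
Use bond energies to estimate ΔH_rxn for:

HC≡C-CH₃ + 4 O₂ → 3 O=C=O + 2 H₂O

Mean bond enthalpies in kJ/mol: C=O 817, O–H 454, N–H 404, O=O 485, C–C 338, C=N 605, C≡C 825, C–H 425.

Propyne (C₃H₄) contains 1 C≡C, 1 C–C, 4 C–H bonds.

Bonds broken (reactants):
  C≡C: 1 × 825 = 825
  C–C: 1 × 338 = 338
  C–H: 4 × 425 = 1700
  O=O: 4 × 485 = 1940
  Σ(broken) = 4803 kJ
Bonds formed (products):
  C=O: 6 × 817 = 4902
  O–H: 4 × 454 = 1816
  Σ(formed) = 6718 kJ
ΔH = Σ(broken) − Σ(formed) = 4803 − 6718 = −1915 kJ

ΔH ≈ −1915 kJ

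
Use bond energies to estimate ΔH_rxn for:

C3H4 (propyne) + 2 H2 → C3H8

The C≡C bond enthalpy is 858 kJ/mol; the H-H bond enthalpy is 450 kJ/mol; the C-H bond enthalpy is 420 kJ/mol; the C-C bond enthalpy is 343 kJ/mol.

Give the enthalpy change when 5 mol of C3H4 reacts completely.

ΔH = −1325 kJ

Bonds broken (reactants):
  C≡C: 1 × 858 = 858
  C-C: 1 × 343 = 343
  C-H: 4 × 420 = 1680
  H-H: 2 × 450 = 900
  Σ(broken) = 3781 kJ
Bonds formed (products):
  C-C: 2 × 343 = 686
  C-H: 8 × 420 = 3360
  Σ(formed) = 4046 kJ
ΔH = Σ(broken) − Σ(formed) = 3781 − 4046 = −265 kJ
For 5× the reaction as written: 5 × (−265) = −1325 kJ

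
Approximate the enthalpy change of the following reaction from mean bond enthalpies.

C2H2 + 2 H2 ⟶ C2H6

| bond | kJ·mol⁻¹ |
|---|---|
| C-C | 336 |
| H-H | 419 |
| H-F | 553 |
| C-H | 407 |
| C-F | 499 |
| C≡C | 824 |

ΔH ≈ −302 kJ

Bonds broken (reactants):
  C≡C: 1 × 824 = 824
  C-H: 2 × 407 = 814
  H-H: 2 × 419 = 838
  Σ(broken) = 2476 kJ
Bonds formed (products):
  C-C: 1 × 336 = 336
  C-H: 6 × 407 = 2442
  Σ(formed) = 2778 kJ
ΔH = Σ(broken) − Σ(formed) = 2476 − 2778 = −302 kJ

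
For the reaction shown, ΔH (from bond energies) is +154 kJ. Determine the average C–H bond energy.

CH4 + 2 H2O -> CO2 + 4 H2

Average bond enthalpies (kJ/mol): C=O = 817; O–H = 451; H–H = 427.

D(C–H) ≈ 423 kJ/mol

Let D be the C–H bond energy.
Σ(broken) = 4×D + 4×451 = 1804 + 4D
Σ(formed) = 2×817 + 4×427 = 3342
ΔH = Σ(broken) − Σ(formed) = (1804 + 4D) − (3342) = −1538 + 4D
Setting this equal to +154 kJ gives 4D = 1692, so D = 423 kJ/mol.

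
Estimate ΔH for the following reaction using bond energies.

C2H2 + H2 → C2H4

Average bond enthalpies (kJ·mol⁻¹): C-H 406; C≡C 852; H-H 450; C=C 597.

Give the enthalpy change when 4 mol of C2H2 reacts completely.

Bonds broken (reactants):
  C≡C: 1 × 852 = 852
  C-H: 2 × 406 = 812
  H-H: 1 × 450 = 450
  Σ(broken) = 2114 kJ
Bonds formed (products):
  C-H: 4 × 406 = 1624
  C=C: 1 × 597 = 597
  Σ(formed) = 2221 kJ
ΔH = Σ(broken) − Σ(formed) = 2114 − 2221 = −107 kJ
For 4× the reaction as written: 4 × (−107) = −428 kJ

ΔH = −428 kJ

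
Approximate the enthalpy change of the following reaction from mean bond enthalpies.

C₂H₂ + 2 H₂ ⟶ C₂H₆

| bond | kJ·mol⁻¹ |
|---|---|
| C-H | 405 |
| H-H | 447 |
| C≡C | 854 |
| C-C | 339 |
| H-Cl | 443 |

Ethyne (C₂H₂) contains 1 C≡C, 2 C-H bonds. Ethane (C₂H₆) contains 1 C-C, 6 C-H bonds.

Bonds broken (reactants):
  C≡C: 1 × 854 = 854
  C-H: 2 × 405 = 810
  H-H: 2 × 447 = 894
  Σ(broken) = 2558 kJ
Bonds formed (products):
  C-C: 1 × 339 = 339
  C-H: 6 × 405 = 2430
  Σ(formed) = 2769 kJ
ΔH = Σ(broken) − Σ(formed) = 2558 − 2769 = −211 kJ

ΔH ≈ −211 kJ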